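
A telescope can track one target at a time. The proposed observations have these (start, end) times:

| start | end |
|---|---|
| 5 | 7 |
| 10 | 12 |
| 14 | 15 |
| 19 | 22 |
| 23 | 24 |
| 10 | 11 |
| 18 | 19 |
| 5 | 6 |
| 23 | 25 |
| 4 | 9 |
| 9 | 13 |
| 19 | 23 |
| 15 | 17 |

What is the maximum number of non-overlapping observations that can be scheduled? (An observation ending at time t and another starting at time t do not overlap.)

7

By end time: (5,6), (5,7), (4,9), (10,11), (10,12), (9,13), (14,15), (15,17), (18,19), (19,22), (19,23), (23,24), (23,25).
Pick (5,6); next start ≥ 6 → (10,11); next start ≥ 11 → (14,15); next start ≥ 15 → (15,17); next start ≥ 17 → (18,19); next start ≥ 19 → (19,22); next start ≥ 22 → (23,24).
Selected 7 observations.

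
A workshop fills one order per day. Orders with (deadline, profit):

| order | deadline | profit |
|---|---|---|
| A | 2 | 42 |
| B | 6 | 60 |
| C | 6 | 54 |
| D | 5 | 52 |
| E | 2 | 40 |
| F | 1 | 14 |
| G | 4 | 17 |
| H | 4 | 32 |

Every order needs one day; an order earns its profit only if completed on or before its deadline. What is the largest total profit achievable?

Profit order: B=60 C=54 D=52 A=42 E=40 H=32 G=17 F=14
Assign: B→slot 6, C→slot 5, D→slot 4, A→slot 2, E→slot 1, H→slot 3, G skipped, F skipped.
Slots: [1:E] [2:A] [3:H] [4:D] [5:C] [6:B]
Profit = 40 + 42 + 32 + 52 + 54 + 60 = 280

280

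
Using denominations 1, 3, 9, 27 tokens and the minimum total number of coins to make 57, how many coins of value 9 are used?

0

Use the largest denomination that fits, subtract, and repeat.
57 = 2×27 + 1×3
Count of 9: 0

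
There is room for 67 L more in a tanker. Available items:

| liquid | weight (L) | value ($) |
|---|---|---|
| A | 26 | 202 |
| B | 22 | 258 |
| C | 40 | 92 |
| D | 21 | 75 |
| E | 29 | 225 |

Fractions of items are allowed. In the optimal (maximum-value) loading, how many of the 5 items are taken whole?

Greedy by value/weight ratio, highest first.
Order: B (258/22=11.73) > A (202/26=7.77) > E (225/29=7.76) > D (75/21=3.57) > C (92/40=2.30)
Fill: take B (22 @ 258) → take A (26 @ 202) → take 19/29 of E → 147.41; 67/67 used.
2 item(s) taken whole; one partial (take 19/29 of E).

2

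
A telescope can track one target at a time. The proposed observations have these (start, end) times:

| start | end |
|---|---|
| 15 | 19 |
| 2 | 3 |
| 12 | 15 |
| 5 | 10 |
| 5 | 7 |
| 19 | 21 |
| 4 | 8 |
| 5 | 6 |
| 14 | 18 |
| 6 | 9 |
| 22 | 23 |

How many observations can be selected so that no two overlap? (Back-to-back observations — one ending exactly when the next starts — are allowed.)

7

By end time: (2,3), (5,6), (5,7), (4,8), (6,9), (5,10), (12,15), (14,18), (15,19), (19,21), (22,23).
Pick (2,3); next start ≥ 3 → (5,6); next start ≥ 6 → (6,9); next start ≥ 9 → (12,15); next start ≥ 15 → (15,19); next start ≥ 19 → (19,21); next start ≥ 21 → (22,23).
Selected 7 observations.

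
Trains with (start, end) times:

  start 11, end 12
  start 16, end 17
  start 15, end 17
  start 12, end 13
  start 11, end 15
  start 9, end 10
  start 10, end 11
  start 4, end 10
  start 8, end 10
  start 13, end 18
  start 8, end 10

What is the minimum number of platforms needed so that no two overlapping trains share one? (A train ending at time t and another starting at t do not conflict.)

starts: [4, 8, 8, 9, 10, 11, 11, 12, 13, 15, 16]
ends:   [10, 10, 10, 10, 11, 12, 13, 15, 17, 17, 18]
s4→1 s8→2 s8→3 s9→4  — peak 4.

4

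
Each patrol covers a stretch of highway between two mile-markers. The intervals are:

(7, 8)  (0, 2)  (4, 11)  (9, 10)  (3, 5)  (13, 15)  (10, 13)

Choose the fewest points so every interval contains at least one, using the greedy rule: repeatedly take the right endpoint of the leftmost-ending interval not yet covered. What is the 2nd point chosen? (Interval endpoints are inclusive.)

Sort by right endpoint; whenever an interval is uncovered, place a point at its right end.
By right end: [0,2]  [3,5]  [7,8]  [9,10]  [4,11]  [10,13]  [13,15]
[0,2] uncovered → point at 2; [3,5] uncovered → point at 5; [7,8] uncovered → point at 8; [9,10] uncovered → point at 10; [13,15] uncovered → point at 15.
Points: 2, 5, 8, 10, 15 (5 total).

5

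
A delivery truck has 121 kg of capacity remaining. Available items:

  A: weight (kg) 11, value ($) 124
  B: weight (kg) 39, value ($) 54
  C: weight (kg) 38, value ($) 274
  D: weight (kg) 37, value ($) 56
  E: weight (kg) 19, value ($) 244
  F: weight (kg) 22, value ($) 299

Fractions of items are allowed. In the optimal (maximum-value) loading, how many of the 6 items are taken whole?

Ratios (sorted): F 13.59, E 12.84, A 11.27, C 7.21, D 1.51, B 1.38
take F (22 @ 299); take E (19 @ 244); take A (11 @ 124); take C (38 @ 274); take 31/37 of D → 46.92. Capacity used 121/121.
4 item(s) taken whole; one partial (take 31/37 of D).

4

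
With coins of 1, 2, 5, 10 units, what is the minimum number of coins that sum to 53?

7

53 − 5×10→3 − 1×2→1 − 1×1→0
Total coins = 5 + 1 + 1 = 7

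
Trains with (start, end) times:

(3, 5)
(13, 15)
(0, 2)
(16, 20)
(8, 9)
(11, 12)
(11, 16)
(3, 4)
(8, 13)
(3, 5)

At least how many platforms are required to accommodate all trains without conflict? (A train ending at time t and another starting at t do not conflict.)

The answer is the maximum number of intervals overlapping at any instant.
starts: [0, 3, 3, 3, 8, 8, 11, 11, 13, 16]
ends:   [2, 4, 5, 5, 9, 12, 13, 15, 16, 20]
s0→1 e2→0 s3→1 s3→2 s3→3  — peak 3.

3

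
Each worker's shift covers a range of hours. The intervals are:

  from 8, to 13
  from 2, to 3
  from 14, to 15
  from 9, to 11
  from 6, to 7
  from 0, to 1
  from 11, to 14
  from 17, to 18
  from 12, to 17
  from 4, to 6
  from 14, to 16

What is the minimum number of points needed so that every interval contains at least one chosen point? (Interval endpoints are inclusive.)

6

Process intervals by earliest right end; each time one isn't hit yet, stab at its right endpoint.
By right end: [0,1]  [2,3]  [4,6]  [6,7]  [9,11]  [8,13]  [11,14]  [14,15]  [14,16]  [12,17]  [17,18]
[0,1] uncovered → point at 1; [2,3] uncovered → point at 3; [4,6] uncovered → point at 6; [9,11] uncovered → point at 11; [14,15] uncovered → point at 15; [17,18] uncovered → point at 18.
Points: 1, 3, 6, 11, 15, 18 (6 total).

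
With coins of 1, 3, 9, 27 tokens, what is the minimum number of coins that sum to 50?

6

50 − 1×27→23 − 2×9→5 − 1×3→2 − 2×1→0
Total coins = 1 + 2 + 1 + 2 = 6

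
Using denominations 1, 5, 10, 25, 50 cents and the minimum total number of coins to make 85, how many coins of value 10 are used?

1

Greedy: take as many of the largest coin as possible, then repeat with the remainder.
85 − 1×50→35 − 1×25→10 − 1×10→0
Count of 10: 1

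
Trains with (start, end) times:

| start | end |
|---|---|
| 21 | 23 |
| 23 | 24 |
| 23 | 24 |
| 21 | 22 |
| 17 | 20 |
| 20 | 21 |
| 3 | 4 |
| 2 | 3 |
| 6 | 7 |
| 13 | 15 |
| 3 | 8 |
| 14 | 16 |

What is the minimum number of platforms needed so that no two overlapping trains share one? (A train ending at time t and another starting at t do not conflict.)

2

Count concurrent intervals with a sweep; the peak is the room count.
starts: [2, 3, 3, 6, 13, 14, 17, 20, 21, 21, 23, 23]
ends:   [3, 4, 7, 8, 15, 16, 20, 21, 22, 23, 24, 24]
s2→1 e3→0 s3→1 s3→2  — peak 2.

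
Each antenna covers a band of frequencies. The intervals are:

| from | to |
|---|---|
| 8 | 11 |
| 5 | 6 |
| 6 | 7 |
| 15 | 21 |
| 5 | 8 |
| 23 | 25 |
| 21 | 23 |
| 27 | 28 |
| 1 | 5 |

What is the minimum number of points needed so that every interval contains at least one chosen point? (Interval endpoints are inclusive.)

6

Sort by right endpoint; whenever an interval is uncovered, place a point at its right end.
By right end: [1,5]  [5,6]  [6,7]  [5,8]  [8,11]  [15,21]  [21,23]  [23,25]  [27,28]
[1,5] uncovered → point at 5; [6,7] uncovered → point at 7; [8,11] uncovered → point at 11; [15,21] uncovered → point at 21; [23,25] uncovered → point at 25; [27,28] uncovered → point at 28.
Points: 5, 7, 11, 21, 25, 28 (6 total).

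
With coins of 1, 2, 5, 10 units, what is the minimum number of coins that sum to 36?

5

Greedy: take as many of the largest coin as possible, then repeat with the remainder.
36 − 3×10→6 − 1×5→1 − 1×1→0
Total coins = 3 + 1 + 1 = 5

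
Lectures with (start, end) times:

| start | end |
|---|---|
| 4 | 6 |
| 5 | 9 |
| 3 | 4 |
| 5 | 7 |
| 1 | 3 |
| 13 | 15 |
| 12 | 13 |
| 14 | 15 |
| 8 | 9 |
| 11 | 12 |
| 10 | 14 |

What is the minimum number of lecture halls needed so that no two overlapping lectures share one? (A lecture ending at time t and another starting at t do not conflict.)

3

starts: [1, 3, 4, 5, 5, 8, 10, 11, 12, 13, 14]
ends:   [3, 4, 6, 7, 9, 9, 12, 13, 14, 15, 15]
s1→1 e3→0 s3→1 e4→0 s4→1 s5→2 s5→3  — peak 3.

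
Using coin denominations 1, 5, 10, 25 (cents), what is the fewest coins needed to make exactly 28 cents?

4

28 − 1×25→3 − 3×1→0
Total coins = 1 + 3 = 4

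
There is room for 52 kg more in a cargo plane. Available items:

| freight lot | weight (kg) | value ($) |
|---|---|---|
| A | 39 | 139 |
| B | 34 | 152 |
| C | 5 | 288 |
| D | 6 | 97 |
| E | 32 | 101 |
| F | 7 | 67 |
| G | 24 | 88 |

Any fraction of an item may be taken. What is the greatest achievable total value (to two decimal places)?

604.00

Ratios (sorted): C 57.60, D 16.17, F 9.57, B 4.47, G 3.67, A 3.56, E 3.16
take C (5 @ 288); take D (6 @ 97); take F (7 @ 67); take B (34 @ 152). Capacity used 52/52.
Total value = 604.00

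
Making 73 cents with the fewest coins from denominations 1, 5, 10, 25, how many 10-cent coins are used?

2

Greedy: take as many of the largest coin as possible, then repeat with the remainder.
73 − 2×25→23 − 2×10→3 − 3×1→0
Count of 10: 2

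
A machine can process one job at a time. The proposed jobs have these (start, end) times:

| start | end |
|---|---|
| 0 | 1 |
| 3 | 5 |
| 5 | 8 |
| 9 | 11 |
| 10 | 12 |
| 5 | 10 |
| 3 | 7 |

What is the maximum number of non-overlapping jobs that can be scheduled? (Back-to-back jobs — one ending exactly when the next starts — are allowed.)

Sorted by end: (0,1)  (3,5)  (3,7)  (5,8)  (5,10)  (9,11)  (10,12)
take (0,1); take (3,5); take (5,8); skip (5,10); take (9,11).
Selected 4 jobs.

4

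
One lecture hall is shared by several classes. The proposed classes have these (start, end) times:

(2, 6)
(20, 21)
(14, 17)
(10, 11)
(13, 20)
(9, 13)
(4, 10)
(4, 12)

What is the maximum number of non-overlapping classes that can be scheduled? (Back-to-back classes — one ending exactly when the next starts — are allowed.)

Greedy by earliest finish: after sorting by end time, pick each interval compatible with the last pick.
Sorted by end: (2,6)  (4,10)  (10,11)  (4,12)  (9,13)  (14,17)  (13,20)  (20,21)
take (2,6); take (10,11); skip (9,13); take (14,17); skip (13,20); take (20,21).
Selected 4 classes.

4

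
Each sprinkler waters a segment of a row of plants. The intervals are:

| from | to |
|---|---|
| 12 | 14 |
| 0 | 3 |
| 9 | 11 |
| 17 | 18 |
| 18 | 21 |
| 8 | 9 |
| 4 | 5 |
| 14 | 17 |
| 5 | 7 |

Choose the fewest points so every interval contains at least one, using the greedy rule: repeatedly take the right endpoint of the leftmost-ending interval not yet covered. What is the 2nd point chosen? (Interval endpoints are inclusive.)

5

Sorted: [0,3] [4,5] [5,7] [8,9] [9,11] [12,14] [14,17] [17,18] [18,21]
{[0,3]} hit by 3; {[4,5],[5,7]} hit by 5; {[8,9],[9,11]} hit by 9; {[12,14],[14,17]} hit by 14; {[17,18],[18,21]} hit by 18.
Points: 3, 5, 9, 14, 18 (5 total).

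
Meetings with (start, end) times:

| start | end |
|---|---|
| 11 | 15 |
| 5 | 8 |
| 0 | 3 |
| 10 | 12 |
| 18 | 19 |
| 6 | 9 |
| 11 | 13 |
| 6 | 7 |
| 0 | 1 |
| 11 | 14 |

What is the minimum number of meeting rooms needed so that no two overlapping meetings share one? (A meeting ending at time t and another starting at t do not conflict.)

The answer is the maximum number of intervals overlapping at any instant.
Events (time:±→running): 0:+→1 0:+→2 1:-→1 3:-→0 5:+→1 6:+→2 6:+→3 7:-→2 8:-→1 9:-→0 10:+→1 11:+→2 11:+→3 11:+→4 … peak 4.

4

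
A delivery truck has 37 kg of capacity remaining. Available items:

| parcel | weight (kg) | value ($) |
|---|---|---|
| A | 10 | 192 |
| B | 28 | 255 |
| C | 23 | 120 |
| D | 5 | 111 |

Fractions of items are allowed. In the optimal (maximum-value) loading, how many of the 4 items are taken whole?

Greedy by value/weight ratio, highest first.
Order: D (111/5=22.20) > A (192/10=19.20) > B (255/28=9.11) > C (120/23=5.22)
Fill: take D (5 @ 111) → take A (10 @ 192) → take 22/28 of B → 200.36; 37/37 used.
2 item(s) taken whole; one partial (take 22/28 of B).

2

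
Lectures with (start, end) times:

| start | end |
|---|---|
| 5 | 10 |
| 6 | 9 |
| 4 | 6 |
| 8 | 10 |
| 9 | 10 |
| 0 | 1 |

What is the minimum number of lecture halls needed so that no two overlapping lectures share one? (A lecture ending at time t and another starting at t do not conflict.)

3

Events (time:±→running): 0:+→1 1:-→0 4:+→1 5:+→2 6:-→1 6:+→2 8:+→3 … peak 3.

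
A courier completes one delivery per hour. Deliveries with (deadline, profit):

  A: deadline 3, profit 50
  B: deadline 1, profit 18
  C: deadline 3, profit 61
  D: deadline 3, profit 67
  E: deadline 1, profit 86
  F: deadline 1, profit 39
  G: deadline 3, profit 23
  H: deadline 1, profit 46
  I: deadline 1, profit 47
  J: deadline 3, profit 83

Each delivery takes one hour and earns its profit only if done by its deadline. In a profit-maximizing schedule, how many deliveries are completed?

Take jobs in profit order; each goes to the latest open slot no later than its deadline.
Profit order: E=86 J=83 D=67 C=61 A=50 I=47 H=46 F=39 G=23 B=18
Assign: E→slot 1, J→slot 3, D→slot 2, C skipped, A skipped, I skipped, H skipped, F skipped, G skipped, B skipped.
Slots: [1:E] [2:D] [3:J]
3 of 10 scheduled.

3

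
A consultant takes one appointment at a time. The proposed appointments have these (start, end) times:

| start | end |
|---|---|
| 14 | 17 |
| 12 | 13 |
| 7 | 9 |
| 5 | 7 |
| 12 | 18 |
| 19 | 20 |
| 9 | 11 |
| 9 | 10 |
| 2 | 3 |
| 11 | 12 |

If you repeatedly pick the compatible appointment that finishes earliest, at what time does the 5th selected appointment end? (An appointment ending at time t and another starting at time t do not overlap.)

12

By end time: (2,3), (5,7), (7,9), (9,10), (9,11), (11,12), (12,13), (14,17), (12,18), (19,20).
Pick (2,3); next start ≥ 3 → (5,7); next start ≥ 7 → (7,9); next start ≥ 9 → (9,10); next start ≥ 10 → (11,12); next start ≥ 12 → (12,13); next start ≥ 13 → (14,17); next start ≥ 17 → (19,20).
Selected: (2,3) (5,7) (7,9) (9,10) (11,12) (12,13) (14,17) (19,20)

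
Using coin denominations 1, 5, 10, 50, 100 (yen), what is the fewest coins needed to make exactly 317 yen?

7

Use the largest denomination that fits, subtract, and repeat.
317 = 3×100 + 1×10 + 1×5 + 2×1
Total coins = 3 + 1 + 1 + 2 = 7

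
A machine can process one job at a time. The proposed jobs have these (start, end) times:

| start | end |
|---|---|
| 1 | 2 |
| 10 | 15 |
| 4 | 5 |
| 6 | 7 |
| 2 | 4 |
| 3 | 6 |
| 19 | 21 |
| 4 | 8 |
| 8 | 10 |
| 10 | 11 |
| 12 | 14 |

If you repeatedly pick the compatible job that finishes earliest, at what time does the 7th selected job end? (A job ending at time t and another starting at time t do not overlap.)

14

By end time: (1,2), (2,4), (4,5), (3,6), (6,7), (4,8), (8,10), (10,11), (12,14), (10,15), (19,21).
Pick (1,2); next start ≥ 2 → (2,4); next start ≥ 4 → (4,5); next start ≥ 5 → (6,7); next start ≥ 7 → (8,10); next start ≥ 10 → (10,11); next start ≥ 11 → (12,14); next start ≥ 14 → (19,21).
Selected: (1,2) (2,4) (4,5) (6,7) (8,10) (10,11) (12,14) (19,21)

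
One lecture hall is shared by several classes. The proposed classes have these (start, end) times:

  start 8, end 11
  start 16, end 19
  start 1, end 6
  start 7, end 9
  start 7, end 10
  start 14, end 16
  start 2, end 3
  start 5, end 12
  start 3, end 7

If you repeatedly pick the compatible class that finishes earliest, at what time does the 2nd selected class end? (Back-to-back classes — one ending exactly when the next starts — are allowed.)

Sorted by end: (2,3)  (1,6)  (3,7)  (7,9)  (7,10)  (8,11)  (5,12)  (14,16)  (16,19)
take (2,3); take (3,7); take (7,9); skip (8,11); take (14,16); take (16,19).
Selected: (2,3) (3,7) (7,9) (14,16) (16,19)

7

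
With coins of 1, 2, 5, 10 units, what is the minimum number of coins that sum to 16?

3

Use the largest denomination that fits, subtract, and repeat.
16 = 1×10 + 1×5 + 1×1
Total coins = 1 + 1 + 1 = 3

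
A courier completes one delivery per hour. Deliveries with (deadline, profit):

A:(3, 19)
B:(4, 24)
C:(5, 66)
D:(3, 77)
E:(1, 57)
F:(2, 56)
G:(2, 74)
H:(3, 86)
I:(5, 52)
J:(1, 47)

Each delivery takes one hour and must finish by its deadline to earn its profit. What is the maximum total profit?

355

Take jobs in profit order; each goes to the latest open slot no later than its deadline.
By profit: H(d3,86), D(d3,77), G(d2,74), C(d5,66), E(d1,57), F(d2,56), I(d5,52), J(d1,47), B(d4,24), A(d3,19)
H→slot 3; D→slot 2; G→slot 1; C→slot 5; E skipped; F skipped; I→slot 4; J skipped; B skipped; A skipped.
Profit = 74 + 77 + 86 + 52 + 66 = 355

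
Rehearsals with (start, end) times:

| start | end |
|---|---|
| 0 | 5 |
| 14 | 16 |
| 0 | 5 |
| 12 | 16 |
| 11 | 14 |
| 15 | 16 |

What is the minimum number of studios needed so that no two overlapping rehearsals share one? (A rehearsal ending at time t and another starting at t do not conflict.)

Events (time:±→running): 0:+→1 0:+→2 5:-→1 5:-→0 11:+→1 12:+→2 14:-→1 14:+→2 15:+→3 … peak 3.

3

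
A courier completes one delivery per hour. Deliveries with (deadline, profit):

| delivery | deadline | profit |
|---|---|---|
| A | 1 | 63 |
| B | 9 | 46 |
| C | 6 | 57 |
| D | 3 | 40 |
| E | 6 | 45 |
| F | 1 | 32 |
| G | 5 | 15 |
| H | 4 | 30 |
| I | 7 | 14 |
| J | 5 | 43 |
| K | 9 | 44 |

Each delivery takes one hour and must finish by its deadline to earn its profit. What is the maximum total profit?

Take jobs in profit order; each goes to the latest open slot no later than its deadline.
By profit: A(d1,63), C(d6,57), B(d9,46), E(d6,45), K(d9,44), J(d5,43), D(d3,40), F(d1,32), H(d4,30), G(d5,15), I(d7,14)
A→slot 1; C→slot 6; B→slot 9; E→slot 5; K→slot 8; J→slot 4; D→slot 3; F skipped; H→slot 2; G skipped; I→slot 7.
Profit = 63 + 30 + 40 + 43 + 45 + 57 + 14 + 44 + 46 = 382

382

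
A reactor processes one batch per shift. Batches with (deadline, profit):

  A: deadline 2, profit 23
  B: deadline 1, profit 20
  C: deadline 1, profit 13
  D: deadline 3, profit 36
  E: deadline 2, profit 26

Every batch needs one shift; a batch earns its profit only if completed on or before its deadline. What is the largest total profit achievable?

By profit: D(d3,36), E(d2,26), A(d2,23), B(d1,20), C(d1,13)
D→slot 3; E→slot 2; A→slot 1; B skipped; C skipped.
Profit = 23 + 26 + 36 = 85

85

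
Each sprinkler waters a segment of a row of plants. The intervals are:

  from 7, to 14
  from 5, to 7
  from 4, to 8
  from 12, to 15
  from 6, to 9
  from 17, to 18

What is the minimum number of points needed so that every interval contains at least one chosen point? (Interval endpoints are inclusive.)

3

Sorted: [5,7] [4,8] [6,9] [7,14] [12,15] [17,18]
{[5,7],[4,8],[6,9],[7,14]} hit by 7; {[12,15]} hit by 15; {[17,18]} hit by 18.
Points: 7, 15, 18 (3 total).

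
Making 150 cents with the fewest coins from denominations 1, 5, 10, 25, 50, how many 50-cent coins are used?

3

Use the largest denomination that fits, subtract, and repeat.
150 = 3×50
Count of 50: 3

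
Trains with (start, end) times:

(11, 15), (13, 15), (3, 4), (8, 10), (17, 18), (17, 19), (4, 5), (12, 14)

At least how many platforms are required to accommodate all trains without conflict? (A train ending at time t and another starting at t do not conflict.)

3

starts: [3, 4, 8, 11, 12, 13, 17, 17]
ends:   [4, 5, 10, 14, 15, 15, 18, 19]
s3→1 e4→0 s4→1 e5→0 s8→1 e10→0 s11→1 s12→2 s13→3  — peak 3.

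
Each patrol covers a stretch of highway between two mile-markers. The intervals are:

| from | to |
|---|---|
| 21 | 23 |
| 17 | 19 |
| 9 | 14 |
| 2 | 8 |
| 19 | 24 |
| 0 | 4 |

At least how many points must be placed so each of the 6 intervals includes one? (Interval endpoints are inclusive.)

4

Sort by right endpoint; whenever an interval is uncovered, place a point at its right end.
By right end: [0,4]  [2,8]  [9,14]  [17,19]  [21,23]  [19,24]
[0,4] uncovered → point at 4; [9,14] uncovered → point at 14; [17,19] uncovered → point at 19; [21,23] uncovered → point at 23.
Points: 4, 14, 19, 23 (4 total).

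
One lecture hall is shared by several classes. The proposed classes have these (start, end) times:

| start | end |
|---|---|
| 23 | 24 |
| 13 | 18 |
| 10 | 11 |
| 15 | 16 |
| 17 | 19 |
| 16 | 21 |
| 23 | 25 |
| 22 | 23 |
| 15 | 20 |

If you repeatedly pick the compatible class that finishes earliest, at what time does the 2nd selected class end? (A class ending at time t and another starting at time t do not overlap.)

Sorted by end: (10,11)  (15,16)  (13,18)  (17,19)  (15,20)  (16,21)  (22,23)  (23,24)  (23,25)
take (10,11); take (15,16); take (17,19); take (22,23); take (23,24).
Selected: (10,11) (15,16) (17,19) (22,23) (23,24)

16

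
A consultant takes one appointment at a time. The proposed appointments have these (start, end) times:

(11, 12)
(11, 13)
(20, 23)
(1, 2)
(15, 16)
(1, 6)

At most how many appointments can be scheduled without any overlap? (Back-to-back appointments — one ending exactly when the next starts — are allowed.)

Greedy by earliest finish: after sorting by end time, pick each interval compatible with the last pick.
Sorted by end: (1,2)  (1,6)  (11,12)  (11,13)  (15,16)  (20,23)
take (1,2); take (11,12); take (15,16); take (20,23).
Selected 4 appointments.

4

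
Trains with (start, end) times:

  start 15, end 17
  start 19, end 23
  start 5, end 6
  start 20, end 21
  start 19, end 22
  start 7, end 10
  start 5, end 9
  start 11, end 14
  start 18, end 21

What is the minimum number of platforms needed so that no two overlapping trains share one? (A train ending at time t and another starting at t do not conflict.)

4

Count concurrent intervals with a sweep; the peak is the room count.
starts: [5, 5, 7, 11, 15, 18, 19, 19, 20]
ends:   [6, 9, 10, 14, 17, 21, 21, 22, 23]
s5→1 s5→2 e6→1 s7→2 e9→1 e10→0 s11→1 e14→0 s15→1 e17→0 s18→1 s19→2 s19→3 s20→4  — peak 4.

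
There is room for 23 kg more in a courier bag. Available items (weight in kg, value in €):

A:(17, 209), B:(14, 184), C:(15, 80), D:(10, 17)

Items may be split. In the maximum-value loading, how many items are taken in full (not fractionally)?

Sort by value per unit weight and fill in that order.
Ratios (sorted): B 13.14, A 12.29, C 5.33, D 1.70
take B (14 @ 184); take 9/17 of A → 110.65. Capacity used 23/23.
1 item(s) taken whole; one partial (take 9/17 of A).

1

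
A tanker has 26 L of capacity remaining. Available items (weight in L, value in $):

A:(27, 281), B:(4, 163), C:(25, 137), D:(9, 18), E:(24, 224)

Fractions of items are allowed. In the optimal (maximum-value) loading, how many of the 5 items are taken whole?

1

Greedy by value/weight ratio, highest first.
Order: B (163/4=40.75) > A (281/27=10.41) > E (224/24=9.33) > C (137/25=5.48) > D (18/9=2.00)
Fill: take B (4 @ 163) → take 22/27 of A → 228.96; 26/26 used.
1 item(s) taken whole; one partial (take 22/27 of A).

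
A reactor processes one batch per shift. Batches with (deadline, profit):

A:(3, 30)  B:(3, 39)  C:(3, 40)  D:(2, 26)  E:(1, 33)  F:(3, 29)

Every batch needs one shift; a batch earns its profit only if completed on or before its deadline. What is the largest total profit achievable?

By profit: C(d3,40), B(d3,39), E(d1,33), A(d3,30), F(d3,29), D(d2,26)
C→slot 3; B→slot 2; E→slot 1; A skipped; F skipped; D skipped.
Profit = 33 + 39 + 40 = 112

112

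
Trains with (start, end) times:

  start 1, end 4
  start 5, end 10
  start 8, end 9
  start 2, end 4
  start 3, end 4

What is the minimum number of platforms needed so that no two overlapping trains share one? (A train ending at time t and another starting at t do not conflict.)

Count concurrent intervals with a sweep; the peak is the room count.
Events (time:±→running): 1:+→1 2:+→2 3:+→3 … peak 3.

3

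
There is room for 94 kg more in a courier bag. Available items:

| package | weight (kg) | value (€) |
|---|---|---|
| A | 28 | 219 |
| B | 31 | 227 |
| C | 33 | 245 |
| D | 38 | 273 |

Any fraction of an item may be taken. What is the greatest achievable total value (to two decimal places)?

705.37

Sort by value per unit weight and fill in that order.
Ratios (sorted): A 7.82, C 7.42, B 7.32, D 7.18
take A (28 @ 219); take C (33 @ 245); take B (31 @ 227); take 2/38 of D → 14.37. Capacity used 94/94.
Total value = 705.37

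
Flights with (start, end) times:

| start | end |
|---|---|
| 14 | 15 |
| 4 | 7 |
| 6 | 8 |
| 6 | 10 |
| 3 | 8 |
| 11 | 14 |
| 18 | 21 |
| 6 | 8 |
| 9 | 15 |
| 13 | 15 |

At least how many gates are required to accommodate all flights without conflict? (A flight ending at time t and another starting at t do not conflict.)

Events (time:±→running): 3:+→1 4:+→2 6:+→3 6:+→4 6:+→5 … peak 5.

5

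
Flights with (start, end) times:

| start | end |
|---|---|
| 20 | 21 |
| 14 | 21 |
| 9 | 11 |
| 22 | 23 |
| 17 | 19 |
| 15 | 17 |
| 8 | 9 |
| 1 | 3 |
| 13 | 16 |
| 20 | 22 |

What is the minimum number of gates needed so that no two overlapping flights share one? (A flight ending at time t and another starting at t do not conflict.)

Count concurrent intervals with a sweep; the peak is the room count.
Events (time:±→running): 1:+→1 3:-→0 8:+→1 9:-→0 9:+→1 11:-→0 13:+→1 14:+→2 15:+→3 … peak 3.

3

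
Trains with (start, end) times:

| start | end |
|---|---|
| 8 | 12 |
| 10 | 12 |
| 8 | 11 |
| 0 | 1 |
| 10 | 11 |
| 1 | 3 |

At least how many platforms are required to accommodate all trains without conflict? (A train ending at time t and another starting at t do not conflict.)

4

The answer is the maximum number of intervals overlapping at any instant.
starts: [0, 1, 8, 8, 10, 10]
ends:   [1, 3, 11, 11, 12, 12]
s0→1 e1→0 s1→1 e3→0 s8→1 s8→2 s10→3 s10→4  — peak 4.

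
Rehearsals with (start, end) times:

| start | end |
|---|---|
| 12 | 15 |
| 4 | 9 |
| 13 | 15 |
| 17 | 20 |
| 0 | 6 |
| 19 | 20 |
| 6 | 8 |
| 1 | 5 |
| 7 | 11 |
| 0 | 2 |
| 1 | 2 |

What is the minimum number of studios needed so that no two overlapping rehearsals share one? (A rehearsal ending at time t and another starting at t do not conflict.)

4

The answer is the maximum number of intervals overlapping at any instant.
starts: [0, 0, 1, 1, 4, 6, 7, 12, 13, 17, 19]
ends:   [2, 2, 5, 6, 8, 9, 11, 15, 15, 20, 20]
s0→1 s0→2 s1→3 s1→4  — peak 4.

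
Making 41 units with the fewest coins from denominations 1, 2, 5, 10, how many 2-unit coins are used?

Use the largest denomination that fits, subtract, and repeat.
41 = 4×10 + 1×1
Count of 2: 0

0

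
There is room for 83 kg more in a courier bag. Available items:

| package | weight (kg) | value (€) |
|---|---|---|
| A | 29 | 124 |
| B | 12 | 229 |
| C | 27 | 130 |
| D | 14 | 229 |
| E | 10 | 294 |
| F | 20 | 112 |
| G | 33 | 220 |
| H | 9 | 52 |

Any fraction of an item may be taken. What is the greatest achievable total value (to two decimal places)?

1052.00

Order: E (294/10=29.40) > B (229/12=19.08) > D (229/14=16.36) > G (220/33=6.67) > H (52/9=5.78) > F (112/20=5.60) > C (130/27=4.81) > A (124/29=4.28)
Fill: take E (10 @ 294) → take B (12 @ 229) → take D (14 @ 229) → take G (33 @ 220) → take H (9 @ 52) → take 5/20 of F → 28.00; 83/83 used.
Total value = 1052.00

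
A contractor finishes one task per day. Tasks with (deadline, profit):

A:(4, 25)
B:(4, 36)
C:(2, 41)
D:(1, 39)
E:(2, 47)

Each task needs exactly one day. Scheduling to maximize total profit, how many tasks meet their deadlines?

Sort by profit descending; place each in the latest free slot ≤ its deadline.
By profit: E(d2,47), C(d2,41), D(d1,39), B(d4,36), A(d4,25)
E→slot 2; C→slot 1; D skipped; B→slot 4; A→slot 3.
4 of 5 scheduled.

4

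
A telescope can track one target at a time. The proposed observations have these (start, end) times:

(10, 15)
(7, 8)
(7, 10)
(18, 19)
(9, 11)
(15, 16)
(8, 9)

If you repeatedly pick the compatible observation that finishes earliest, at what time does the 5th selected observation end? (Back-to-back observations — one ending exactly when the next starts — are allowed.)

19

Sorted by end: (7,8)  (8,9)  (7,10)  (9,11)  (10,15)  (15,16)  (18,19)
take (7,8); take (8,9); take (9,11); take (15,16); take (18,19).
Selected: (7,8) (8,9) (9,11) (15,16) (18,19)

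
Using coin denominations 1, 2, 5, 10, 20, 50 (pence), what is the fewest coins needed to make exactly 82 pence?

4

Greedy: take as many of the largest coin as possible, then repeat with the remainder.
82 = 1×50 + 1×20 + 1×10 + 1×2
Total coins = 1 + 1 + 1 + 1 = 4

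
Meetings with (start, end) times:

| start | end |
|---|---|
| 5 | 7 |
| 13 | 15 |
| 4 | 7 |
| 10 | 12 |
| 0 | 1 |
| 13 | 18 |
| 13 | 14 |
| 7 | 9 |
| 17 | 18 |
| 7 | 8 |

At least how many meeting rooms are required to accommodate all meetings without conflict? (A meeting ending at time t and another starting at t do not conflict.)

Count concurrent intervals with a sweep; the peak is the room count.
starts: [0, 4, 5, 7, 7, 10, 13, 13, 13, 17]
ends:   [1, 7, 7, 8, 9, 12, 14, 15, 18, 18]
s0→1 e1→0 s4→1 s5→2 e7→1 e7→0 s7→1 s7→2 e8→1 e9→0 s10→1 e12→0 s13→1 s13→2 s13→3  — peak 3.

3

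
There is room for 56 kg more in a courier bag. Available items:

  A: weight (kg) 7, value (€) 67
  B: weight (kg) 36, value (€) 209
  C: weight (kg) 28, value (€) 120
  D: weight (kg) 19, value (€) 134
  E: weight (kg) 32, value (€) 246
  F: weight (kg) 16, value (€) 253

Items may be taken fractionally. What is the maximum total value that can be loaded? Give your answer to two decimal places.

573.05

Sort by value per unit weight and fill in that order.
Ratios (sorted): F 15.81, A 9.57, E 7.69, D 7.05, B 5.81, C 4.29
take F (16 @ 253); take A (7 @ 67); take E (32 @ 246); take 1/19 of D → 7.05. Capacity used 56/56.
Total value = 573.05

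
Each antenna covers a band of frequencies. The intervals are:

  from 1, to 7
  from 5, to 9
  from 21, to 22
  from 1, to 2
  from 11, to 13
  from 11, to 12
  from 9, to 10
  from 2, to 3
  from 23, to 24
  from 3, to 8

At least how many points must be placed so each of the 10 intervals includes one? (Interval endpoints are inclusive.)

6

Sorted: [1,2] [2,3] [1,7] [3,8] [5,9] [9,10] [11,12] [11,13] [21,22] [23,24]
{[1,2],[2,3],[1,7]} hit by 2; {[3,8],[5,9]} hit by 8; {[9,10]} hit by 10; {[11,12],[11,13]} hit by 12; {[21,22]} hit by 22; {[23,24]} hit by 24.
Points: 2, 8, 10, 12, 22, 24 (6 total).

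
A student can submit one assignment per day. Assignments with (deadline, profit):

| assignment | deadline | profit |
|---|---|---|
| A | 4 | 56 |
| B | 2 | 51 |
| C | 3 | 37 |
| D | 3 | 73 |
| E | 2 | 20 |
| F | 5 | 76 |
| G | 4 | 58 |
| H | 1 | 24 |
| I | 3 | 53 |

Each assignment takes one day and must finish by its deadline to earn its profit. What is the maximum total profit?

Take jobs in profit order; each goes to the latest open slot no later than its deadline.
Profit order: F=76 D=73 G=58 A=56 I=53 B=51 C=37 H=24 E=20
Assign: F→slot 5, D→slot 3, G→slot 4, A→slot 2, I→slot 1, B skipped, C skipped, H skipped, E skipped.
Slots: [1:I] [2:A] [3:D] [4:G] [5:F]
Profit = 53 + 56 + 73 + 58 + 76 = 316

316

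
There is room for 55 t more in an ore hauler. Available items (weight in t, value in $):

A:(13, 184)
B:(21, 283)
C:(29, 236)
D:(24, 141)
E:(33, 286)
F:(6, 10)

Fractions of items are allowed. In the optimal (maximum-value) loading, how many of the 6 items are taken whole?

2

Sort by value per unit weight and fill in that order.
Order: A (184/13=14.15) > B (283/21=13.48) > E (286/33=8.67) > C (236/29=8.14) > D (141/24=5.88) > F (10/6=1.67)
Fill: take A (13 @ 184) → take B (21 @ 283) → take 21/33 of E → 182.00; 55/55 used.
2 item(s) taken whole; one partial (take 21/33 of E).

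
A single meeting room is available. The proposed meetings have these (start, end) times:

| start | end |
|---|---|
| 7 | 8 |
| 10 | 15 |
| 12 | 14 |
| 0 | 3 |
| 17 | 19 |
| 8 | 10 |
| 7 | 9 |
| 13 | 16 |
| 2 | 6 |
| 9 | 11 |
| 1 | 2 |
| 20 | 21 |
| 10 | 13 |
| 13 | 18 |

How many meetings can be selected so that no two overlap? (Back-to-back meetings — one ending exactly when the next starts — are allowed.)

Sort by end time and greedily take each interval whose start is ≥ the last chosen end.
By end time: (1,2), (0,3), (2,6), (7,8), (7,9), (8,10), (9,11), (10,13), (12,14), (10,15), (13,16), (13,18), (17,19), (20,21).
Pick (1,2); next start ≥ 2 → (2,6); next start ≥ 6 → (7,8); next start ≥ 8 → (8,10); next start ≥ 10 → (10,13); next start ≥ 13 → (13,16); next start ≥ 16 → (17,19); next start ≥ 19 → (20,21).
Selected 8 meetings.

8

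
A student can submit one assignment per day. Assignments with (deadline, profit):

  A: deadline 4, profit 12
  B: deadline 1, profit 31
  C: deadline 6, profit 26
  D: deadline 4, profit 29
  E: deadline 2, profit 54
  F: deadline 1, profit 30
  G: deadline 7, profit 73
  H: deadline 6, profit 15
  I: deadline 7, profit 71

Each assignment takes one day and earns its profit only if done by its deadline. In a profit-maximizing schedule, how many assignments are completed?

Profit order: G=73 I=71 E=54 B=31 F=30 D=29 C=26 H=15 A=12
Assign: G→slot 7, I→slot 6, E→slot 2, B→slot 1, F skipped, D→slot 4, C→slot 5, H→slot 3, A skipped.
Slots: [1:B] [2:E] [3:H] [4:D] [5:C] [6:I] [7:G]
7 of 9 scheduled.

7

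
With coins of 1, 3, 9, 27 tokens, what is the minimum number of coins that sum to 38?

Use the largest denomination that fits, subtract, and repeat.
38 − 1×27→11 − 1×9→2 − 2×1→0
Total coins = 1 + 1 + 2 = 4

4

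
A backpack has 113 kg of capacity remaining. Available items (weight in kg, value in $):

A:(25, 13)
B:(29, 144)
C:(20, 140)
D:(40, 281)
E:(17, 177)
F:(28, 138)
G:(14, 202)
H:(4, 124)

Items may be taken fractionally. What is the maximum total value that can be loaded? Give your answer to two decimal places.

1013.38

Greedy by value/weight ratio, highest first.
Ratios (sorted): H 31.00, G 14.43, E 10.41, D 7.03, C 7.00, B 4.97, F 4.93, A 0.52
take H (4 @ 124); take G (14 @ 202); take E (17 @ 177); take D (40 @ 281); take C (20 @ 140); take 18/29 of B → 89.38. Capacity used 113/113.
Total value = 1013.38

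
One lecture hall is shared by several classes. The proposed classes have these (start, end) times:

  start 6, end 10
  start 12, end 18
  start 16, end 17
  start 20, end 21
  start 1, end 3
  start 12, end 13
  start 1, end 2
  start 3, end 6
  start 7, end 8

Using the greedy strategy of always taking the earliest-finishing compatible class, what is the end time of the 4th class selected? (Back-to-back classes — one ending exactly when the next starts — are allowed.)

By end time: (1,2), (1,3), (3,6), (7,8), (6,10), (12,13), (16,17), (12,18), (20,21).
Pick (1,2); next start ≥ 2 → (3,6); next start ≥ 6 → (7,8); next start ≥ 8 → (12,13); next start ≥ 13 → (16,17); next start ≥ 17 → (20,21).
Selected: (1,2) (3,6) (7,8) (12,13) (16,17) (20,21)

13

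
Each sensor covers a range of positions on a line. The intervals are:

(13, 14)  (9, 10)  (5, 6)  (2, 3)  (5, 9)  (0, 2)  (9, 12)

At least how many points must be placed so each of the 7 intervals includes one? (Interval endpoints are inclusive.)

4

Process intervals by earliest right end; each time one isn't hit yet, stab at its right endpoint.
Sorted: [0,2] [2,3] [5,6] [5,9] [9,10] [9,12] [13,14]
{[0,2],[2,3]} hit by 2; {[5,6],[5,9]} hit by 6; {[9,10],[9,12]} hit by 10; {[13,14]} hit by 14.
Points: 2, 6, 10, 14 (4 total).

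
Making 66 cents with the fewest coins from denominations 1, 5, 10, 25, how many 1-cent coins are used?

1

Use the largest denomination that fits, subtract, and repeat.
66 = 2×25 + 1×10 + 1×5 + 1×1
Count of 1: 1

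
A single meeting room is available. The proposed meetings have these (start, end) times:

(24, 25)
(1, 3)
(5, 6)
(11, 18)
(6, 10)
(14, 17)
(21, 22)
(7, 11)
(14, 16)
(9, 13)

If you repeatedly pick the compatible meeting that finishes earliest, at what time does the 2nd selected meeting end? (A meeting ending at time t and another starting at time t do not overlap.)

Sorted by end: (1,3)  (5,6)  (6,10)  (7,11)  (9,13)  (14,16)  (14,17)  (11,18)  (21,22)  (24,25)
take (1,3); take (5,6); take (6,10); skip (7,11); take (14,16); skip (11,18); take (21,22); take (24,25).
Selected: (1,3) (5,6) (6,10) (14,16) (21,22) (24,25)

6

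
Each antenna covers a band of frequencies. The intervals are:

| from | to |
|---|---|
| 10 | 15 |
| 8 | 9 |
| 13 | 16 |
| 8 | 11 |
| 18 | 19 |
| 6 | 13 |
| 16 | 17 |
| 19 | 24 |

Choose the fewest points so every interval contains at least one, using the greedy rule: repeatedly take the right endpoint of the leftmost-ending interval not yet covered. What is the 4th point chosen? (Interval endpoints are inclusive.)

19

Process intervals by earliest right end; each time one isn't hit yet, stab at its right endpoint.
Sorted: [8,9] [8,11] [6,13] [10,15] [13,16] [16,17] [18,19] [19,24]
{[8,9],[8,11],[6,13]} hit by 9; {[10,15],[13,16]} hit by 15; {[16,17]} hit by 17; {[18,19],[19,24]} hit by 19.
Points: 9, 15, 17, 19 (4 total).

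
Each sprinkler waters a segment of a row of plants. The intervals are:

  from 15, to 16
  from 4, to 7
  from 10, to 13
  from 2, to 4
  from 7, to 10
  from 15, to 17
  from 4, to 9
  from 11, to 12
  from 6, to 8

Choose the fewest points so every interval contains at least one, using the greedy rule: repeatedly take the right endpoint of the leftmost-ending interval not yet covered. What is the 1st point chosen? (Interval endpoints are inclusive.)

Sort by right endpoint; whenever an interval is uncovered, place a point at its right end.
By right end: [2,4]  [4,7]  [6,8]  [4,9]  [7,10]  [11,12]  [10,13]  [15,16]  [15,17]
[2,4] uncovered → point at 4; [6,8] uncovered → point at 8; [11,12] uncovered → point at 12; [15,16] uncovered → point at 16.
Points: 4, 8, 12, 16 (4 total).

4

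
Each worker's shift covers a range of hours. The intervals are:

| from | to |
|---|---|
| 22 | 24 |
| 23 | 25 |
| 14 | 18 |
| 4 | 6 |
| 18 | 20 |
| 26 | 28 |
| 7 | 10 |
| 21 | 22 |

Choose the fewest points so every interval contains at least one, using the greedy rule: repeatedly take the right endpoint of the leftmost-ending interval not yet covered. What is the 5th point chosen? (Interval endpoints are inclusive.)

Sorted: [4,6] [7,10] [14,18] [18,20] [21,22] [22,24] [23,25] [26,28]
{[4,6]} hit by 6; {[7,10]} hit by 10; {[14,18],[18,20]} hit by 18; {[21,22],[22,24]} hit by 22; {[23,25]} hit by 25; {[26,28]} hit by 28.
Points: 6, 10, 18, 22, 25, 28 (6 total).

25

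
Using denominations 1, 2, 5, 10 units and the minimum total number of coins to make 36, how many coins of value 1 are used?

1

Use the largest denomination that fits, subtract, and repeat.
36 − 3×10→6 − 1×5→1 − 1×1→0
Count of 1: 1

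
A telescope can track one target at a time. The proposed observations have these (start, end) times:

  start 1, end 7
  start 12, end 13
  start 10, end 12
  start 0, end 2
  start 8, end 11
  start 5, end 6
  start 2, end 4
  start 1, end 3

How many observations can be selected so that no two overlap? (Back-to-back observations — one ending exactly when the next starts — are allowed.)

5

Order by finish time; keep every interval that doesn't clash with the previous kept one.
By end time: (0,2), (1,3), (2,4), (5,6), (1,7), (8,11), (10,12), (12,13).
Pick (0,2); next start ≥ 2 → (2,4); next start ≥ 4 → (5,6); next start ≥ 6 → (8,11); next start ≥ 11 → (12,13).
Selected 5 observations.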